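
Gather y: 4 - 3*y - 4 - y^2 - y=-y^2 - 4*y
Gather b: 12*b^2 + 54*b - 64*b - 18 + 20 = 12*b^2 - 10*b + 2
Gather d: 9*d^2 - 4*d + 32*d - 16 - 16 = 9*d^2 + 28*d - 32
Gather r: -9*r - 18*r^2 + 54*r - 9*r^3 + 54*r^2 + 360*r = -9*r^3 + 36*r^2 + 405*r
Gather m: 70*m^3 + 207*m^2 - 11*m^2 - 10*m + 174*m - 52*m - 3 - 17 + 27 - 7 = 70*m^3 + 196*m^2 + 112*m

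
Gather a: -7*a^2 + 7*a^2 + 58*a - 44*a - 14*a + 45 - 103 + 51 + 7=0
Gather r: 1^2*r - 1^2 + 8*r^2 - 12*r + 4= 8*r^2 - 11*r + 3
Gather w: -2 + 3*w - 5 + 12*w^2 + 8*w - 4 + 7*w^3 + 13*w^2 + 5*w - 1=7*w^3 + 25*w^2 + 16*w - 12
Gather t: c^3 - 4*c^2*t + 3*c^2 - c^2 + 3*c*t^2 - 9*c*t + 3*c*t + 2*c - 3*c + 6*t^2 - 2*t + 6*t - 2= c^3 + 2*c^2 - c + t^2*(3*c + 6) + t*(-4*c^2 - 6*c + 4) - 2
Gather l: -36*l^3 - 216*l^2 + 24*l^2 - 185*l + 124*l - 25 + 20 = -36*l^3 - 192*l^2 - 61*l - 5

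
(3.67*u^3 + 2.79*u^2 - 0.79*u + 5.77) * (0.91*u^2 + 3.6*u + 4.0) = 3.3397*u^5 + 15.7509*u^4 + 24.0051*u^3 + 13.5667*u^2 + 17.612*u + 23.08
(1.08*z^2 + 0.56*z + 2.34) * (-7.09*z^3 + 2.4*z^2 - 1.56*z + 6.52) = -7.6572*z^5 - 1.3784*z^4 - 16.9314*z^3 + 11.784*z^2 + 0.000800000000000356*z + 15.2568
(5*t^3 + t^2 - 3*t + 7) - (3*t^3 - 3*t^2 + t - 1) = 2*t^3 + 4*t^2 - 4*t + 8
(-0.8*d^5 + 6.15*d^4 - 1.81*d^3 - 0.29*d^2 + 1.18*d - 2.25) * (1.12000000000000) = -0.896*d^5 + 6.888*d^4 - 2.0272*d^3 - 0.3248*d^2 + 1.3216*d - 2.52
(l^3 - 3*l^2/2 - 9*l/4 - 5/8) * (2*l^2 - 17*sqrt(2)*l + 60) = 2*l^5 - 17*sqrt(2)*l^4 - 3*l^4 + 51*sqrt(2)*l^3/2 + 111*l^3/2 - 365*l^2/4 + 153*sqrt(2)*l^2/4 - 135*l + 85*sqrt(2)*l/8 - 75/2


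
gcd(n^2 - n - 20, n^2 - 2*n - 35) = 1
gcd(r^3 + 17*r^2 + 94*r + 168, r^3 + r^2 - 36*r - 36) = r + 6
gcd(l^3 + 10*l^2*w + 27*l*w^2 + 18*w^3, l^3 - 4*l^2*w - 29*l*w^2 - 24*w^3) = l^2 + 4*l*w + 3*w^2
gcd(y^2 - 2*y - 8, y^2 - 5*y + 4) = y - 4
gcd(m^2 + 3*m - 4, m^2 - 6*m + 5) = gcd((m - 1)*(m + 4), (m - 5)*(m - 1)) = m - 1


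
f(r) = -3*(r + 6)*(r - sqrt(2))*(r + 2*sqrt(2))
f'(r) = -3*(r + 6)*(r - sqrt(2)) - 3*(r + 6)*(r + 2*sqrt(2)) - 3*(r - sqrt(2))*(r + 2*sqrt(2)) = -9*r^2 - 36*r - 6*sqrt(2)*r - 18*sqrt(2) + 12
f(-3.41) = -21.80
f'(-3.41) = 33.59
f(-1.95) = 35.91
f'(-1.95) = 39.07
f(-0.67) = 71.93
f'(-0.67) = 12.31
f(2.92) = -231.63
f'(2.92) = -220.09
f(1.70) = -29.90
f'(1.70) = -115.09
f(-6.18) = 13.74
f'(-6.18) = -82.27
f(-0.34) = 74.12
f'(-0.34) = 0.63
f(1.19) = 19.43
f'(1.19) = -79.14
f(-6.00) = 0.00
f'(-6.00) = -70.54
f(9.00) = -4037.76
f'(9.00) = -1142.82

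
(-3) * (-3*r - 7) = 9*r + 21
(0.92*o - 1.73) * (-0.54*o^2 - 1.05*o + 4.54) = -0.4968*o^3 - 0.0318000000000001*o^2 + 5.9933*o - 7.8542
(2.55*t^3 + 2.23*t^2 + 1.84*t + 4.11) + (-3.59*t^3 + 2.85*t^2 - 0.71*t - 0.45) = -1.04*t^3 + 5.08*t^2 + 1.13*t + 3.66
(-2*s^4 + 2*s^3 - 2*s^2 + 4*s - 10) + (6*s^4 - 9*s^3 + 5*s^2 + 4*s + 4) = 4*s^4 - 7*s^3 + 3*s^2 + 8*s - 6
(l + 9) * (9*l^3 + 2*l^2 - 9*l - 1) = 9*l^4 + 83*l^3 + 9*l^2 - 82*l - 9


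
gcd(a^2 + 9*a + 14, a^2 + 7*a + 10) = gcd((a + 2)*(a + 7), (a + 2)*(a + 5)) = a + 2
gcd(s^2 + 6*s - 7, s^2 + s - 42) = s + 7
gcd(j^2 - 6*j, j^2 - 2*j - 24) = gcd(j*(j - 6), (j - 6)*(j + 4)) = j - 6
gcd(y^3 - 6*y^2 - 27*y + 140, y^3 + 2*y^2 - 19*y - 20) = y^2 + y - 20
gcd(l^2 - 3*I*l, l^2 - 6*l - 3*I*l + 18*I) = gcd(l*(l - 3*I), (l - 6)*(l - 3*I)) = l - 3*I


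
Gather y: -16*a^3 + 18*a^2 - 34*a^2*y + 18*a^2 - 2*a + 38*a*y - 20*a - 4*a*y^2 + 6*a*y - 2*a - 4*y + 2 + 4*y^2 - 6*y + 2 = -16*a^3 + 36*a^2 - 24*a + y^2*(4 - 4*a) + y*(-34*a^2 + 44*a - 10) + 4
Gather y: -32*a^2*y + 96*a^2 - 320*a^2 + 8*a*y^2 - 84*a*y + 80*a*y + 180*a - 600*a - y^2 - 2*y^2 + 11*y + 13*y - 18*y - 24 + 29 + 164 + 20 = -224*a^2 - 420*a + y^2*(8*a - 3) + y*(-32*a^2 - 4*a + 6) + 189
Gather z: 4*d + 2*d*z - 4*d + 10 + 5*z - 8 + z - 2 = z*(2*d + 6)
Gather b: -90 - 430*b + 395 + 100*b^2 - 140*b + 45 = 100*b^2 - 570*b + 350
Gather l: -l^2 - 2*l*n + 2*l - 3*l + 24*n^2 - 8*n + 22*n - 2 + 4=-l^2 + l*(-2*n - 1) + 24*n^2 + 14*n + 2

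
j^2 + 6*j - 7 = (j - 1)*(j + 7)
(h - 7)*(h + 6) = h^2 - h - 42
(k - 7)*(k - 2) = k^2 - 9*k + 14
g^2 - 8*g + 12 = (g - 6)*(g - 2)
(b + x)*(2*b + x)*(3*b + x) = 6*b^3 + 11*b^2*x + 6*b*x^2 + x^3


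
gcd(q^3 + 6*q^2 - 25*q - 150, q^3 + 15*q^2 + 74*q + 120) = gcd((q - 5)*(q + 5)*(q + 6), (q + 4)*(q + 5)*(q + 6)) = q^2 + 11*q + 30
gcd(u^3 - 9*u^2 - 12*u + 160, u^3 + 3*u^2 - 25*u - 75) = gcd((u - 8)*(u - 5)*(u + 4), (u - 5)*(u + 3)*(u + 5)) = u - 5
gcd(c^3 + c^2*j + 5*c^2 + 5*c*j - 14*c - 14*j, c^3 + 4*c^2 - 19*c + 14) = c^2 + 5*c - 14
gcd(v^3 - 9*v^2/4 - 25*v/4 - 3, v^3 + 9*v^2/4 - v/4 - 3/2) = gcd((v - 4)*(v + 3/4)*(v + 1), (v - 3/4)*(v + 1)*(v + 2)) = v + 1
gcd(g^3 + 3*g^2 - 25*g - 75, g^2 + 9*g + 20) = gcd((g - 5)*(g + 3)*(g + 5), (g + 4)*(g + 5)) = g + 5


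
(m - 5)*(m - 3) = m^2 - 8*m + 15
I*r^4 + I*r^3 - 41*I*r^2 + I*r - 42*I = (r - 6)*(r + 7)*(r + I)*(I*r + 1)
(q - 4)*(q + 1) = q^2 - 3*q - 4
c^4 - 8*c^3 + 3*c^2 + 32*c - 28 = (c - 7)*(c - 2)*(c - 1)*(c + 2)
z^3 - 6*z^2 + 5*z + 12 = (z - 4)*(z - 3)*(z + 1)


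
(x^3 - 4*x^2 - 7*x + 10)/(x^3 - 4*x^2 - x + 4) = (x^2 - 3*x - 10)/(x^2 - 3*x - 4)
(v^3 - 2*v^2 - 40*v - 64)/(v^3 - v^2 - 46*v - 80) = (v + 4)/(v + 5)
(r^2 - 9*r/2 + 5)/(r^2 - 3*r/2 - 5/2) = (r - 2)/(r + 1)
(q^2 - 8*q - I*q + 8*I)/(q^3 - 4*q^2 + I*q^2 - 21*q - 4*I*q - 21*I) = (q^2 - q*(8 + I) + 8*I)/(q^3 + q^2*(-4 + I) - q*(21 + 4*I) - 21*I)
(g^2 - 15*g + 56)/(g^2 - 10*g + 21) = (g - 8)/(g - 3)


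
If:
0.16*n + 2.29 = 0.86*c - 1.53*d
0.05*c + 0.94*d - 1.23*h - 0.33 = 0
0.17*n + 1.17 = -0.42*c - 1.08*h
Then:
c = 0.38272769444874 - 0.0901963816298129*n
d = -0.155273783138326*n - 1.28160404102881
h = -0.122331036773591*n - 1.23217188117451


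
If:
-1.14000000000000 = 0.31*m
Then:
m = -3.68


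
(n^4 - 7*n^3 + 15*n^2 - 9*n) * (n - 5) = n^5 - 12*n^4 + 50*n^3 - 84*n^2 + 45*n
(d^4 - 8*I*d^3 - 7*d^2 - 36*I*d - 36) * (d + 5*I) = d^5 - 3*I*d^4 + 33*d^3 - 71*I*d^2 + 144*d - 180*I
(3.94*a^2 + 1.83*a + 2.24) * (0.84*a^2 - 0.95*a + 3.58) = 3.3096*a^4 - 2.2058*a^3 + 14.2483*a^2 + 4.4234*a + 8.0192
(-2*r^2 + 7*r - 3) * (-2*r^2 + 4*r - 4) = 4*r^4 - 22*r^3 + 42*r^2 - 40*r + 12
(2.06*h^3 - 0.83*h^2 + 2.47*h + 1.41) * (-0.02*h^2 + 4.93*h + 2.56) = -0.0412*h^5 + 10.1724*h^4 + 1.1323*h^3 + 10.0241*h^2 + 13.2745*h + 3.6096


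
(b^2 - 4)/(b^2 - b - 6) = (b - 2)/(b - 3)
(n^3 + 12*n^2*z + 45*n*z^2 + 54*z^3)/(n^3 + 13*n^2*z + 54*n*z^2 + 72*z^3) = (n + 3*z)/(n + 4*z)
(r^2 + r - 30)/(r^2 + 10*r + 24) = (r - 5)/(r + 4)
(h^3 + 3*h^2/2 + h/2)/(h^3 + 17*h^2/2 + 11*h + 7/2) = h/(h + 7)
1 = 1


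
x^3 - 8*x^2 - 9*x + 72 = (x - 8)*(x - 3)*(x + 3)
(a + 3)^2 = a^2 + 6*a + 9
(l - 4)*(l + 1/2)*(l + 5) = l^3 + 3*l^2/2 - 39*l/2 - 10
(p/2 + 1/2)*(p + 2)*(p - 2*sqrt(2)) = p^3/2 - sqrt(2)*p^2 + 3*p^2/2 - 3*sqrt(2)*p + p - 2*sqrt(2)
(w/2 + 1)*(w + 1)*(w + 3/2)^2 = w^4/2 + 3*w^3 + 53*w^2/8 + 51*w/8 + 9/4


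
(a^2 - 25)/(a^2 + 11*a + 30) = (a - 5)/(a + 6)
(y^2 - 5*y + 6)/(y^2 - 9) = (y - 2)/(y + 3)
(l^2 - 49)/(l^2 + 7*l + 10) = (l^2 - 49)/(l^2 + 7*l + 10)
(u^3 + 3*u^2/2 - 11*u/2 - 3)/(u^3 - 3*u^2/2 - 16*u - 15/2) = (u - 2)/(u - 5)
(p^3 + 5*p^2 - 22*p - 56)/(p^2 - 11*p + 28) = (p^2 + 9*p + 14)/(p - 7)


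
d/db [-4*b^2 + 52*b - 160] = 52 - 8*b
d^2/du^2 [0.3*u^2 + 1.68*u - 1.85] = 0.600000000000000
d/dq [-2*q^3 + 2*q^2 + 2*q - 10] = -6*q^2 + 4*q + 2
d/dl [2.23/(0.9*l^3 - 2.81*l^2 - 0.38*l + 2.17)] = (-6.021*l^2 + 12.5326*l + 0.8474)/(0.9*l^3 - 2.81*l^2 - 0.38*l + 2.17)^2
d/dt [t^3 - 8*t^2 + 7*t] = 3*t^2 - 16*t + 7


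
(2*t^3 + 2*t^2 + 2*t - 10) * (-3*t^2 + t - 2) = -6*t^5 - 4*t^4 - 8*t^3 + 28*t^2 - 14*t + 20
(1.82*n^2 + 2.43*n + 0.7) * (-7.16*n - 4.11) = -13.0312*n^3 - 24.879*n^2 - 14.9993*n - 2.877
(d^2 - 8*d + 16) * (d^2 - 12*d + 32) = d^4 - 20*d^3 + 144*d^2 - 448*d + 512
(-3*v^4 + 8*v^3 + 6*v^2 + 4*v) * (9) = -27*v^4 + 72*v^3 + 54*v^2 + 36*v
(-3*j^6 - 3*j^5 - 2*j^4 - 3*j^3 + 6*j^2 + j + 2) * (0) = 0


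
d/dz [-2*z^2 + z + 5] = 1 - 4*z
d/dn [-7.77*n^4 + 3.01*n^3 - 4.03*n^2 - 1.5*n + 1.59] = -31.08*n^3 + 9.03*n^2 - 8.06*n - 1.5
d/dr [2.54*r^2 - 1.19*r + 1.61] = 5.08*r - 1.19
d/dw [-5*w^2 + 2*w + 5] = 2 - 10*w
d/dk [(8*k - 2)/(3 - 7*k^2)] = 4*(14*k^2 - 7*k + 6)/(49*k^4 - 42*k^2 + 9)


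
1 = 1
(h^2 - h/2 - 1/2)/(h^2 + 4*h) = (2*h^2 - h - 1)/(2*h*(h + 4))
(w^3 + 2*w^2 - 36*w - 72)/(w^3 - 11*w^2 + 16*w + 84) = (w + 6)/(w - 7)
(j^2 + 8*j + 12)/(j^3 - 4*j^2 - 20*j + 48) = (j^2 + 8*j + 12)/(j^3 - 4*j^2 - 20*j + 48)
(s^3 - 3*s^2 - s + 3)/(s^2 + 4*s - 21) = (s^2 - 1)/(s + 7)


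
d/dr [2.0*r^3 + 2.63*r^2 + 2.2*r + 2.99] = 6.0*r^2 + 5.26*r + 2.2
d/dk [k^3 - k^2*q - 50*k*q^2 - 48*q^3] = 3*k^2 - 2*k*q - 50*q^2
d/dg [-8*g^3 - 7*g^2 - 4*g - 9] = -24*g^2 - 14*g - 4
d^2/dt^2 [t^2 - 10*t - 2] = 2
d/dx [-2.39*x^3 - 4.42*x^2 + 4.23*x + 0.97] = -7.17*x^2 - 8.84*x + 4.23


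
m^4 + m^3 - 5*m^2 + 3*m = m*(m - 1)^2*(m + 3)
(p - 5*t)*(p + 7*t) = p^2 + 2*p*t - 35*t^2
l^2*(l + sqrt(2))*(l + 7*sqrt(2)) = l^4 + 8*sqrt(2)*l^3 + 14*l^2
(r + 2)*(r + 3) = r^2 + 5*r + 6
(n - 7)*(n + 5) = n^2 - 2*n - 35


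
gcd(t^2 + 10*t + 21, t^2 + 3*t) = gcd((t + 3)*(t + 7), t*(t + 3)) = t + 3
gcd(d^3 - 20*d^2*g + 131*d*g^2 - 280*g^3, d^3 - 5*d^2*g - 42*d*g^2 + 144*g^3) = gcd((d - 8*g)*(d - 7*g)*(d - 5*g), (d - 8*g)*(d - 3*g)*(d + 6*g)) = d - 8*g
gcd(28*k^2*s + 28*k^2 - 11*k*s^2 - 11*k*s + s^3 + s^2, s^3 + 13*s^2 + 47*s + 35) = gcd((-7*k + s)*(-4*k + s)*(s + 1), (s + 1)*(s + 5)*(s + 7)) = s + 1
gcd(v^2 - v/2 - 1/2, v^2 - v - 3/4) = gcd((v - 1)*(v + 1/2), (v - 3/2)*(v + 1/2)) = v + 1/2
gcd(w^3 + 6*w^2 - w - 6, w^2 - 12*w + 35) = 1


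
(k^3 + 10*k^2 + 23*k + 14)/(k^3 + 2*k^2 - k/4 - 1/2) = 4*(k^2 + 8*k + 7)/(4*k^2 - 1)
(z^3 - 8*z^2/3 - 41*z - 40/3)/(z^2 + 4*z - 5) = (3*z^2 - 23*z - 8)/(3*(z - 1))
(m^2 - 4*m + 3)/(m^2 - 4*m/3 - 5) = 3*(m - 1)/(3*m + 5)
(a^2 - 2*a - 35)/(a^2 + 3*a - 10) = (a - 7)/(a - 2)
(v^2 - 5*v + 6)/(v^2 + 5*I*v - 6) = (v^2 - 5*v + 6)/(v^2 + 5*I*v - 6)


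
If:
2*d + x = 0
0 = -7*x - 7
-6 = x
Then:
No Solution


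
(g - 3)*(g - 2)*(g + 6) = g^3 + g^2 - 24*g + 36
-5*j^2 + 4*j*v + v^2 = (-j + v)*(5*j + v)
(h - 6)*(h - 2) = h^2 - 8*h + 12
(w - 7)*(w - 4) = w^2 - 11*w + 28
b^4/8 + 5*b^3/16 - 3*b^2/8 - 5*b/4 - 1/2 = (b/4 + 1/2)*(b/2 + 1)*(b - 2)*(b + 1/2)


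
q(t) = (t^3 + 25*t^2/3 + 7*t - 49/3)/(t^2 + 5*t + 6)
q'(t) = (-2*t - 5)*(t^3 + 25*t^2/3 + 7*t - 49/3)/(t^2 + 5*t + 6)^2 + (3*t^2 + 50*t/3 + 7)/(t^2 + 5*t + 6) = (3*t^4 + 30*t^3 + 158*t^2 + 398*t + 371)/(3*(t^4 + 10*t^3 + 37*t^2 + 60*t + 36))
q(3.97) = 4.94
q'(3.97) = 1.36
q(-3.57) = 21.66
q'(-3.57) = 35.86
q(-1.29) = -11.24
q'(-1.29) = 14.57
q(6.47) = 8.09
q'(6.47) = 1.19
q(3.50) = 4.28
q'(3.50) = 1.42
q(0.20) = -2.07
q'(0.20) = 3.07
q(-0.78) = -6.35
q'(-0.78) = 6.52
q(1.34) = 0.72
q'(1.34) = 2.01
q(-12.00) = -6.98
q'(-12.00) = 1.18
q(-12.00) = -6.98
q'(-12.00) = 1.18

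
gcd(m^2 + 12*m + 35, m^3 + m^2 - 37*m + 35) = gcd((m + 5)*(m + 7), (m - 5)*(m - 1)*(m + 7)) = m + 7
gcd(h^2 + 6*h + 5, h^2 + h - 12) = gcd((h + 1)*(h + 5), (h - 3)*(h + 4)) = 1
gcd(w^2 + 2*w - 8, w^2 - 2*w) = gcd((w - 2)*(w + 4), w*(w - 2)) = w - 2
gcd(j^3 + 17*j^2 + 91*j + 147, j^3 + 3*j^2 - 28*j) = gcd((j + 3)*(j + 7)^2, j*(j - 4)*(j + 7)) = j + 7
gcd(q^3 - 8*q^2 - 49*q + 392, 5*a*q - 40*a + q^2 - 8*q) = q - 8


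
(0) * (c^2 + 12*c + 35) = 0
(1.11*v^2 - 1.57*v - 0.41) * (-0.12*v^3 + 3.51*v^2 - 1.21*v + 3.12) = -0.1332*v^5 + 4.0845*v^4 - 6.8046*v^3 + 3.9238*v^2 - 4.4023*v - 1.2792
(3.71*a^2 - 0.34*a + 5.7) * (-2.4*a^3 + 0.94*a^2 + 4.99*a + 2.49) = -8.904*a^5 + 4.3034*a^4 + 4.5133*a^3 + 12.8993*a^2 + 27.5964*a + 14.193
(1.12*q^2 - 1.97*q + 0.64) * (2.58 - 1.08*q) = -1.2096*q^3 + 5.0172*q^2 - 5.7738*q + 1.6512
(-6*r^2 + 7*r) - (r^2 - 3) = -7*r^2 + 7*r + 3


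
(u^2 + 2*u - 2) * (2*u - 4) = 2*u^3 - 12*u + 8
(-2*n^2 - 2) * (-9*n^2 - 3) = 18*n^4 + 24*n^2 + 6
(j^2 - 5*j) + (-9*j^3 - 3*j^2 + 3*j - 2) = -9*j^3 - 2*j^2 - 2*j - 2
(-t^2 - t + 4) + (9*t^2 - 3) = 8*t^2 - t + 1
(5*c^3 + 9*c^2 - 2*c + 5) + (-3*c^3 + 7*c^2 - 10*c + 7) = 2*c^3 + 16*c^2 - 12*c + 12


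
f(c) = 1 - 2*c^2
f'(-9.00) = 36.00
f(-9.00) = -161.00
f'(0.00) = 0.00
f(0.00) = 1.00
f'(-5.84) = 23.36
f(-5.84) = -67.21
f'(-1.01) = 4.04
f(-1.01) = -1.04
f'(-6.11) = 24.44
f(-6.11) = -73.66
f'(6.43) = -25.72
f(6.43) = -81.69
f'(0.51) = -2.04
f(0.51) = 0.48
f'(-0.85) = 3.40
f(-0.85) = -0.44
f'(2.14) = -8.56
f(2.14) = -8.16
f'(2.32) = -9.28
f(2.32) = -9.76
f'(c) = -4*c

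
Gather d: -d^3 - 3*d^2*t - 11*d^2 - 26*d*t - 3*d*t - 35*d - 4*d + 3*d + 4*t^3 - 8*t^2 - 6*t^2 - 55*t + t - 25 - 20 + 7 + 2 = -d^3 + d^2*(-3*t - 11) + d*(-29*t - 36) + 4*t^3 - 14*t^2 - 54*t - 36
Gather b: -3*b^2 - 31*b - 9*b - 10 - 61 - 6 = -3*b^2 - 40*b - 77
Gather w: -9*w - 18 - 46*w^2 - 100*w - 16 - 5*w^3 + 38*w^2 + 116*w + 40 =-5*w^3 - 8*w^2 + 7*w + 6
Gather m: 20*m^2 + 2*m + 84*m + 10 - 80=20*m^2 + 86*m - 70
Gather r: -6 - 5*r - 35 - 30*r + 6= -35*r - 35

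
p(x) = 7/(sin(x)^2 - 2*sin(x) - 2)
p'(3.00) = -2.33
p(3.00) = -3.09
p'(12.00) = 44.47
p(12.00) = -10.96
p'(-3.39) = -1.73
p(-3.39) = -2.88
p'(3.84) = -195.02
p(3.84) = -23.29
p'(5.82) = 22.04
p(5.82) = -7.72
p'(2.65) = -0.88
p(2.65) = -2.57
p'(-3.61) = -0.94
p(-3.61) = -2.59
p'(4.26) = -31.47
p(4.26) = 11.52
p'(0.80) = 0.32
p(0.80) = -2.40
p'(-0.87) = 1250.54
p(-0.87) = 62.03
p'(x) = 7*(-2*sin(x)*cos(x) + 2*cos(x))/(sin(x)^2 - 2*sin(x) - 2)^2 = 14*(1 - sin(x))*cos(x)/(2*sin(x) + cos(x)^2 + 1)^2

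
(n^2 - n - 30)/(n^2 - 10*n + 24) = (n + 5)/(n - 4)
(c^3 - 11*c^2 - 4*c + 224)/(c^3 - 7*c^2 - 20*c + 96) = (c - 7)/(c - 3)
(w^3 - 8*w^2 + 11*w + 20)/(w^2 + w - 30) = (w^2 - 3*w - 4)/(w + 6)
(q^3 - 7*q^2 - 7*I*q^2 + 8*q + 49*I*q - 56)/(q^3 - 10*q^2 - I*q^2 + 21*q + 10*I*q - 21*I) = (q^2 - 7*I*q + 8)/(q^2 - q*(3 + I) + 3*I)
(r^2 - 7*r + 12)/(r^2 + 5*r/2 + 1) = 2*(r^2 - 7*r + 12)/(2*r^2 + 5*r + 2)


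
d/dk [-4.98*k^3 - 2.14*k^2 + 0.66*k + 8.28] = -14.94*k^2 - 4.28*k + 0.66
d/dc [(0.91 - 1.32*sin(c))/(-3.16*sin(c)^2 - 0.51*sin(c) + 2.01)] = (-4.1712*sin(c)^2 + 5.7512*sin(c) - 2.1891)*cos(c)/(9.9856*sin(c)^4 + 3.2232*sin(c)^3 - 12.4431*sin(c)^2 - 2.0502*sin(c) + 4.0401)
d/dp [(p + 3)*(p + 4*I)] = 2*p + 3 + 4*I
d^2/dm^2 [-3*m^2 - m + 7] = -6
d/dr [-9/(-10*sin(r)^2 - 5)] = -18*sin(2*r)/(5*(cos(2*r) - 2)^2)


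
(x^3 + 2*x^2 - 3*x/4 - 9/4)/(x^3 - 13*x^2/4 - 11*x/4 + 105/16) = 4*(2*x^2 + x - 3)/(8*x^2 - 38*x + 35)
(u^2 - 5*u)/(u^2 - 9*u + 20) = u/(u - 4)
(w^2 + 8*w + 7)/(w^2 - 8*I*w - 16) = (w^2 + 8*w + 7)/(w^2 - 8*I*w - 16)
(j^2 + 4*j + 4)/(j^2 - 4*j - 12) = (j + 2)/(j - 6)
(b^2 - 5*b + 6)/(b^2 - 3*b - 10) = (-b^2 + 5*b - 6)/(-b^2 + 3*b + 10)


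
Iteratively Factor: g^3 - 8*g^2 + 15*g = (g - 5)*(g^2 - 3*g) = g*(g - 5)*(g - 3)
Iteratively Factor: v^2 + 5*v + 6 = (v + 3)*(v + 2)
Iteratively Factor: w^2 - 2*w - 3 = (w - 3)*(w + 1)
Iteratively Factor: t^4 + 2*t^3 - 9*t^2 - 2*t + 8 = (t + 4)*(t^3 - 2*t^2 - t + 2) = (t + 1)*(t + 4)*(t^2 - 3*t + 2) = (t - 1)*(t + 1)*(t + 4)*(t - 2)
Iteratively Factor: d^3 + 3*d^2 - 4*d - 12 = (d - 2)*(d^2 + 5*d + 6) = (d - 2)*(d + 2)*(d + 3)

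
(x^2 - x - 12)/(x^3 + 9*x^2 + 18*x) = (x - 4)/(x*(x + 6))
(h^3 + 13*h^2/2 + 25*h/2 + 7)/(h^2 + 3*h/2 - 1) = (2*h^2 + 9*h + 7)/(2*h - 1)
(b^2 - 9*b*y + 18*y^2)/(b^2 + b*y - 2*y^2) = (b^2 - 9*b*y + 18*y^2)/(b^2 + b*y - 2*y^2)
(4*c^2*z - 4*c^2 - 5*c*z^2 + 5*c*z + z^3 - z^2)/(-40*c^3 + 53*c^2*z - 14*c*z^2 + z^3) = (-4*c*z + 4*c + z^2 - z)/(40*c^2 - 13*c*z + z^2)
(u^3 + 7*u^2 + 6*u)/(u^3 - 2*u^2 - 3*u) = (u + 6)/(u - 3)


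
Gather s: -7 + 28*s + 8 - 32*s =1 - 4*s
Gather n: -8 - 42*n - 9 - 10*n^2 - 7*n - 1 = -10*n^2 - 49*n - 18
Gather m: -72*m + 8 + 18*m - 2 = 6 - 54*m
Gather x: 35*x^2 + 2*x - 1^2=35*x^2 + 2*x - 1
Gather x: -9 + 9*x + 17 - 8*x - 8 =x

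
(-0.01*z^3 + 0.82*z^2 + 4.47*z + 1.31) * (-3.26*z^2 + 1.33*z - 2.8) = 0.0326*z^5 - 2.6865*z^4 - 13.4536*z^3 - 0.6215*z^2 - 10.7737*z - 3.668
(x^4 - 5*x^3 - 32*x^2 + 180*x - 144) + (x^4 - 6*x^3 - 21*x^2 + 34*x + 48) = 2*x^4 - 11*x^3 - 53*x^2 + 214*x - 96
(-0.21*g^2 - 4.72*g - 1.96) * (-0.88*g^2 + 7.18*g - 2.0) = 0.1848*g^4 + 2.6458*g^3 - 31.7448*g^2 - 4.6328*g + 3.92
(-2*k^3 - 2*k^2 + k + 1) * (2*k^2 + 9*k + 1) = -4*k^5 - 22*k^4 - 18*k^3 + 9*k^2 + 10*k + 1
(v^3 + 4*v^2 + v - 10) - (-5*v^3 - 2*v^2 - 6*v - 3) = 6*v^3 + 6*v^2 + 7*v - 7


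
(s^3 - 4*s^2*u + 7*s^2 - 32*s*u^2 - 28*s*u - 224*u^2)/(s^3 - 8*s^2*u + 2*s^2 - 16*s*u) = (s^2 + 4*s*u + 7*s + 28*u)/(s*(s + 2))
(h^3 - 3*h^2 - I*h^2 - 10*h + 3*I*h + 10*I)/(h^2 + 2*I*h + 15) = (h^3 - h^2*(3 + I) + h*(-10 + 3*I) + 10*I)/(h^2 + 2*I*h + 15)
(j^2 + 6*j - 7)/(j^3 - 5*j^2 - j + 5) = (j + 7)/(j^2 - 4*j - 5)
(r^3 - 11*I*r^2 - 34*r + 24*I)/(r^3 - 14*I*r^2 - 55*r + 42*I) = (r - 4*I)/(r - 7*I)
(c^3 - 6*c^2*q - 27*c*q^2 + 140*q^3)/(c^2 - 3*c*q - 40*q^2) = (-c^2 + 11*c*q - 28*q^2)/(-c + 8*q)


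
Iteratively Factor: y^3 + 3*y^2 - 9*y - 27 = (y - 3)*(y^2 + 6*y + 9) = (y - 3)*(y + 3)*(y + 3)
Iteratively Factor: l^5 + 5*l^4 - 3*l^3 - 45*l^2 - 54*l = (l + 2)*(l^4 + 3*l^3 - 9*l^2 - 27*l) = (l + 2)*(l + 3)*(l^3 - 9*l) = (l - 3)*(l + 2)*(l + 3)*(l^2 + 3*l) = l*(l - 3)*(l + 2)*(l + 3)*(l + 3)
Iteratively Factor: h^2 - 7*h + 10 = (h - 2)*(h - 5)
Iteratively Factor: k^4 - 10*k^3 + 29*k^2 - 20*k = (k - 5)*(k^3 - 5*k^2 + 4*k) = (k - 5)*(k - 1)*(k^2 - 4*k) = (k - 5)*(k - 4)*(k - 1)*(k)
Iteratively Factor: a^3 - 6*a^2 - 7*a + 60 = (a + 3)*(a^2 - 9*a + 20) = (a - 4)*(a + 3)*(a - 5)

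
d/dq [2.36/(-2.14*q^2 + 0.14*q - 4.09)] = (10.1008*q - 0.3304)/(2.14*q^2 - 0.14*q + 4.09)^2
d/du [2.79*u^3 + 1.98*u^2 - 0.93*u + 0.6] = 8.37*u^2 + 3.96*u - 0.93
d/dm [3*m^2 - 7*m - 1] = 6*m - 7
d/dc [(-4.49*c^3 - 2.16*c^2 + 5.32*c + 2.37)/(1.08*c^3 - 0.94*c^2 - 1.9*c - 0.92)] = (6.5534*c^4 + 5.5708*c^3 + 13.8184*c^2 + 8.43*c - 0.3914)/(1.1664*c^6 - 2.0304*c^5 - 3.2204*c^4 + 1.5848*c^3 + 5.3396*c^2 + 3.496*c + 0.8464)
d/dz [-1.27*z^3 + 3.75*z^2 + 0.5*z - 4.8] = -3.81*z^2 + 7.5*z + 0.5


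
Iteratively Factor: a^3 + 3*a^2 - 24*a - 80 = (a + 4)*(a^2 - a - 20) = (a - 5)*(a + 4)*(a + 4)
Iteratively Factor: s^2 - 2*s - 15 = (s + 3)*(s - 5)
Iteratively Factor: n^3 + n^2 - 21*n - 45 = (n + 3)*(n^2 - 2*n - 15) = (n - 5)*(n + 3)*(n + 3)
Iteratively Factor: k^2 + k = (k)*(k + 1)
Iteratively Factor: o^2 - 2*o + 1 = (o - 1)*(o - 1)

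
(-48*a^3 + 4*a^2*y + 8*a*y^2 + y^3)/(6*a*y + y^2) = -8*a^2/y + 2*a + y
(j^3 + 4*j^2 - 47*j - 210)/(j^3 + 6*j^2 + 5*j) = (j^2 - j - 42)/(j*(j + 1))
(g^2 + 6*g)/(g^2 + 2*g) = (g + 6)/(g + 2)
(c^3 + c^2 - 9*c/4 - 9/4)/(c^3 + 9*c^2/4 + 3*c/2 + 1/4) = (4*c^2 - 9)/(4*c^2 + 5*c + 1)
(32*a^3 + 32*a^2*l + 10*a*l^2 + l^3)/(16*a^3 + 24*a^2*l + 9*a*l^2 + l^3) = (2*a + l)/(a + l)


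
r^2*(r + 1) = r^3 + r^2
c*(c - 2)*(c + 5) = c^3 + 3*c^2 - 10*c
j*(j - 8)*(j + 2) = j^3 - 6*j^2 - 16*j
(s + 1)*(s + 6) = s^2 + 7*s + 6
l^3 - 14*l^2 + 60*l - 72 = (l - 6)^2*(l - 2)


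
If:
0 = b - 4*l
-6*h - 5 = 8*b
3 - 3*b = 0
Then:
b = 1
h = -13/6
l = 1/4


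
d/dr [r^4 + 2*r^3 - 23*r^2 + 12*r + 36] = 4*r^3 + 6*r^2 - 46*r + 12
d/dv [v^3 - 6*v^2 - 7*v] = 3*v^2 - 12*v - 7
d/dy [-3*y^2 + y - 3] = 1 - 6*y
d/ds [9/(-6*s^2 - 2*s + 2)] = 9*(6*s + 1)/(2*(3*s^2 + s - 1)^2)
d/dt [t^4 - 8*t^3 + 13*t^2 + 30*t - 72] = 4*t^3 - 24*t^2 + 26*t + 30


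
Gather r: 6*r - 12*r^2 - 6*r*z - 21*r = -12*r^2 + r*(-6*z - 15)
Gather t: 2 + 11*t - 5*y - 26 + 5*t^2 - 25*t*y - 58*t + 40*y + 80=5*t^2 + t*(-25*y - 47) + 35*y + 56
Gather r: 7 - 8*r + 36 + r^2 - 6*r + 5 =r^2 - 14*r + 48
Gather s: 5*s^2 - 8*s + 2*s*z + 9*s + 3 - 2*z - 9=5*s^2 + s*(2*z + 1) - 2*z - 6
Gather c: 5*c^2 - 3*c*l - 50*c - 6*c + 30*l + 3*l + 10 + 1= 5*c^2 + c*(-3*l - 56) + 33*l + 11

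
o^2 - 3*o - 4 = (o - 4)*(o + 1)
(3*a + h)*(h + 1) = 3*a*h + 3*a + h^2 + h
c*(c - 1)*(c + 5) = c^3 + 4*c^2 - 5*c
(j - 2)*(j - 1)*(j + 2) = j^3 - j^2 - 4*j + 4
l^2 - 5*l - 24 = (l - 8)*(l + 3)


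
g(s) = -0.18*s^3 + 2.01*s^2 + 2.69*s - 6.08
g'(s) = -0.54*s^2 + 4.02*s + 2.69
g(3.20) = 17.21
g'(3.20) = 10.02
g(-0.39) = -6.81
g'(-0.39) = 1.04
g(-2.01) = -1.90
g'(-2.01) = -7.57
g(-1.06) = -6.46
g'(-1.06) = -2.18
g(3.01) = 15.32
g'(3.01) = 9.90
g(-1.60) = -4.50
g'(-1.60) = -5.12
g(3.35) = 18.72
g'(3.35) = 10.10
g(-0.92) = -6.71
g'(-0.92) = -1.47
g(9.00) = 49.72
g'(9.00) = -4.87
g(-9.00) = 263.74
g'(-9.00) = -77.23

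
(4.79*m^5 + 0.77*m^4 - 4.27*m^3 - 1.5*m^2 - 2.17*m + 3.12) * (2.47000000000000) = 11.8313*m^5 + 1.9019*m^4 - 10.5469*m^3 - 3.705*m^2 - 5.3599*m + 7.7064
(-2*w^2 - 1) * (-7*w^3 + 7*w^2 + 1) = 14*w^5 - 14*w^4 + 7*w^3 - 9*w^2 - 1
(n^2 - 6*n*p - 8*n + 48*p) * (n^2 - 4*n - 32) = n^4 - 6*n^3*p - 12*n^3 + 72*n^2*p + 256*n - 1536*p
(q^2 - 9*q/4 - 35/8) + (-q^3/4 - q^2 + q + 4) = -q^3/4 - 5*q/4 - 3/8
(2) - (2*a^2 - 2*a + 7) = -2*a^2 + 2*a - 5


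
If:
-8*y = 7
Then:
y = -7/8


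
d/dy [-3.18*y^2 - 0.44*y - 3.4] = -6.36*y - 0.44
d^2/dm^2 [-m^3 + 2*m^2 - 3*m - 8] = 4 - 6*m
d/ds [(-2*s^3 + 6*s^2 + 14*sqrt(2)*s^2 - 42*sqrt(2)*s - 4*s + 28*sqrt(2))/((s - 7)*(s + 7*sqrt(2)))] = 2*(-s^4 - 14*sqrt(2)*s^3 + 14*s^3 + 79*s^2 + 140*sqrt(2)*s^2 - 1372*s - 322*sqrt(2)*s + 196*sqrt(2) + 1862)/(s^4 - 14*s^3 + 14*sqrt(2)*s^3 - 196*sqrt(2)*s^2 + 147*s^2 - 1372*s + 686*sqrt(2)*s + 4802)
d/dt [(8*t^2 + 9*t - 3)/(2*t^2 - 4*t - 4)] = (-25*t^2 - 26*t - 24)/(2*(t^4 - 4*t^3 + 8*t + 4))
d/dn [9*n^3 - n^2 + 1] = n*(27*n - 2)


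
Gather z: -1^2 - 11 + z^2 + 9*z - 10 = z^2 + 9*z - 22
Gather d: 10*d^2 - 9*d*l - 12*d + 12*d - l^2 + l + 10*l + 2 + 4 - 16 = 10*d^2 - 9*d*l - l^2 + 11*l - 10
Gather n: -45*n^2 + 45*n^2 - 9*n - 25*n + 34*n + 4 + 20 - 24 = 0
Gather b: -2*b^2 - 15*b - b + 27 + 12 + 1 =-2*b^2 - 16*b + 40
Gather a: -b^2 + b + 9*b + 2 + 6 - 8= -b^2 + 10*b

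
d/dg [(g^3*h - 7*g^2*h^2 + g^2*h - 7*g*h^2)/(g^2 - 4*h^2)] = h*(-2*g^2*(g^2 - 7*g*h + g - 7*h) + (g^2 - 4*h^2)*(3*g^2 - 14*g*h + 2*g - 7*h))/(g^2 - 4*h^2)^2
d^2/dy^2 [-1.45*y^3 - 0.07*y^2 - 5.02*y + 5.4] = -8.7*y - 0.14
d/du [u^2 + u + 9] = 2*u + 1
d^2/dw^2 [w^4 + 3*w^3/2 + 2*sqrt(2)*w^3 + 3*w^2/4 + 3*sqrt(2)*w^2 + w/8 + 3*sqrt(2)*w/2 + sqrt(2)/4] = 12*w^2 + 9*w + 12*sqrt(2)*w + 3/2 + 6*sqrt(2)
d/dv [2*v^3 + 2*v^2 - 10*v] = 6*v^2 + 4*v - 10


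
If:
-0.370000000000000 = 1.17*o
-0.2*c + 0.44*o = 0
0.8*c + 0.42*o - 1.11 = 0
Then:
No Solution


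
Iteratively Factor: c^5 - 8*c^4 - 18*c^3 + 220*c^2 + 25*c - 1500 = (c + 4)*(c^4 - 12*c^3 + 30*c^2 + 100*c - 375) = (c - 5)*(c + 4)*(c^3 - 7*c^2 - 5*c + 75) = (c - 5)^2*(c + 4)*(c^2 - 2*c - 15) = (c - 5)^2*(c + 3)*(c + 4)*(c - 5)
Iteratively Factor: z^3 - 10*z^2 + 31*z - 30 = (z - 2)*(z^2 - 8*z + 15) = (z - 3)*(z - 2)*(z - 5)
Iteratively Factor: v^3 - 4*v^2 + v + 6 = (v + 1)*(v^2 - 5*v + 6) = (v - 2)*(v + 1)*(v - 3)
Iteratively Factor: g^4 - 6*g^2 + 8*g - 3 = (g - 1)*(g^3 + g^2 - 5*g + 3) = (g - 1)^2*(g^2 + 2*g - 3) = (g - 1)^3*(g + 3)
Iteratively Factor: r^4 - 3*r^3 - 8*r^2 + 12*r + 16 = (r - 2)*(r^3 - r^2 - 10*r - 8) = (r - 2)*(r + 1)*(r^2 - 2*r - 8) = (r - 4)*(r - 2)*(r + 1)*(r + 2)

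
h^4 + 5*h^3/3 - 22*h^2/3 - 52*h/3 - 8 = (h - 3)*(h + 2/3)*(h + 2)^2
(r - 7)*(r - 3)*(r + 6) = r^3 - 4*r^2 - 39*r + 126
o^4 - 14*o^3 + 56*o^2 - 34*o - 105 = (o - 7)*(o - 5)*(o - 3)*(o + 1)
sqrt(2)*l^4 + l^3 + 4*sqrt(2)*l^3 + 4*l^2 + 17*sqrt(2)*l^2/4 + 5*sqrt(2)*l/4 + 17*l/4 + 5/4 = (l + 1)*(l + 5/2)*(l + sqrt(2)/2)*(sqrt(2)*l + sqrt(2)/2)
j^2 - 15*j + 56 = (j - 8)*(j - 7)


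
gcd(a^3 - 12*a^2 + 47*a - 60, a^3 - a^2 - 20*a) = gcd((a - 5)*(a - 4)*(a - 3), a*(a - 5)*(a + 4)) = a - 5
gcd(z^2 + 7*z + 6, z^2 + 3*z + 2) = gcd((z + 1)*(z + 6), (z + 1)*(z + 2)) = z + 1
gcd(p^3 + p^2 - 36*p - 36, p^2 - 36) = p^2 - 36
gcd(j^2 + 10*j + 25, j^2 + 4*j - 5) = j + 5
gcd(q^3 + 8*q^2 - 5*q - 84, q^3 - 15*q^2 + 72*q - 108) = q - 3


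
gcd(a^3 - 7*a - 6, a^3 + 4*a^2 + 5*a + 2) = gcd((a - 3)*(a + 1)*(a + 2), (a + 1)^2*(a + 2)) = a^2 + 3*a + 2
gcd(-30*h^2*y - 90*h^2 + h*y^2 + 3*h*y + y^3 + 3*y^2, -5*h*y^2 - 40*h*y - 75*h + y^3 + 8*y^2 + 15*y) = -5*h*y - 15*h + y^2 + 3*y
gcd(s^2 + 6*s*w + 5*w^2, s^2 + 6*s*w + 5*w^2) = s^2 + 6*s*w + 5*w^2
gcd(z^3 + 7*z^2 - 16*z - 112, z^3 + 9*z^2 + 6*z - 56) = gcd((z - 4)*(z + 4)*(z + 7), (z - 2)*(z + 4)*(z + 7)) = z^2 + 11*z + 28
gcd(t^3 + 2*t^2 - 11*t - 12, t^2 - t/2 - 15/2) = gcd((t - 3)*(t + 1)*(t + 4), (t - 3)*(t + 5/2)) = t - 3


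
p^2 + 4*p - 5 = (p - 1)*(p + 5)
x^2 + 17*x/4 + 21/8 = (x + 3/4)*(x + 7/2)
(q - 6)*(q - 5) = q^2 - 11*q + 30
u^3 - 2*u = u*(u - sqrt(2))*(u + sqrt(2))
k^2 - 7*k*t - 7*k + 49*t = (k - 7)*(k - 7*t)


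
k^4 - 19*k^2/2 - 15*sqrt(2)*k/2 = k*(k - 5*sqrt(2)/2)*(k + sqrt(2))*(k + 3*sqrt(2)/2)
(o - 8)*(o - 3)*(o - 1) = o^3 - 12*o^2 + 35*o - 24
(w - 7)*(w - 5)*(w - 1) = w^3 - 13*w^2 + 47*w - 35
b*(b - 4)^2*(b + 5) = b^4 - 3*b^3 - 24*b^2 + 80*b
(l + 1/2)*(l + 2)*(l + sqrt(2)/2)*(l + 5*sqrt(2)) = l^4 + 5*l^3/2 + 11*sqrt(2)*l^3/2 + 6*l^2 + 55*sqrt(2)*l^2/4 + 11*sqrt(2)*l/2 + 25*l/2 + 5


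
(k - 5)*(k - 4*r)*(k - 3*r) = k^3 - 7*k^2*r - 5*k^2 + 12*k*r^2 + 35*k*r - 60*r^2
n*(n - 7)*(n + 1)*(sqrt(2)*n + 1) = sqrt(2)*n^4 - 6*sqrt(2)*n^3 + n^3 - 7*sqrt(2)*n^2 - 6*n^2 - 7*n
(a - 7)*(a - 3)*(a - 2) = a^3 - 12*a^2 + 41*a - 42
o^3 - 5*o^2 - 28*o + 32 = (o - 8)*(o - 1)*(o + 4)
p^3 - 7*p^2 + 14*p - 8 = (p - 4)*(p - 2)*(p - 1)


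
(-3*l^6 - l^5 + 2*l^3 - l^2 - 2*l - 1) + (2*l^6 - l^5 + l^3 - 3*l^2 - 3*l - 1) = -l^6 - 2*l^5 + 3*l^3 - 4*l^2 - 5*l - 2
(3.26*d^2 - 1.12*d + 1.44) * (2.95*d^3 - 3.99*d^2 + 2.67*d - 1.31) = 9.617*d^5 - 16.3114*d^4 + 17.421*d^3 - 13.0066*d^2 + 5.312*d - 1.8864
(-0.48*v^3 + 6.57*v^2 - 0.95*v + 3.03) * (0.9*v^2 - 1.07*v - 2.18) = -0.432*v^5 + 6.4266*v^4 - 6.8385*v^3 - 10.5791*v^2 - 1.1711*v - 6.6054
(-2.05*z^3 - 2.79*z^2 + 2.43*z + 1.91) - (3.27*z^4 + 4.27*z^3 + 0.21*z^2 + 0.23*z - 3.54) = -3.27*z^4 - 6.32*z^3 - 3.0*z^2 + 2.2*z + 5.45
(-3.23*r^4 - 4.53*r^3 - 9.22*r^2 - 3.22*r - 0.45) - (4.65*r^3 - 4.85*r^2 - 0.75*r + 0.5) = -3.23*r^4 - 9.18*r^3 - 4.37*r^2 - 2.47*r - 0.95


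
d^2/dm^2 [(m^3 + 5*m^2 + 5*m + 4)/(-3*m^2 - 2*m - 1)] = 2*(-16*m^3 - 69*m^2 - 30*m + 1)/(27*m^6 + 54*m^5 + 63*m^4 + 44*m^3 + 21*m^2 + 6*m + 1)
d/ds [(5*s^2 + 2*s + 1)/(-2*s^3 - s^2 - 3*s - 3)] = (10*s^4 + 8*s^3 - 7*s^2 - 28*s - 3)/(4*s^6 + 4*s^5 + 13*s^4 + 18*s^3 + 15*s^2 + 18*s + 9)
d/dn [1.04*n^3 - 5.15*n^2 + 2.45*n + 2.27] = 3.12*n^2 - 10.3*n + 2.45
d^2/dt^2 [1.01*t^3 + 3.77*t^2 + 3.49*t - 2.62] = 6.06*t + 7.54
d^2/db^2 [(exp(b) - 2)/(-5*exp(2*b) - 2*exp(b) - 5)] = (-25*exp(4*b) + 210*exp(3*b) + 210*exp(2*b) - 182*exp(b) - 45)*exp(b)/(125*exp(6*b) + 150*exp(5*b) + 435*exp(4*b) + 308*exp(3*b) + 435*exp(2*b) + 150*exp(b) + 125)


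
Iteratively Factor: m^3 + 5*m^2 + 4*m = (m)*(m^2 + 5*m + 4) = m*(m + 1)*(m + 4)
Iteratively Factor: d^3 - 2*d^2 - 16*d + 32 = (d + 4)*(d^2 - 6*d + 8) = (d - 4)*(d + 4)*(d - 2)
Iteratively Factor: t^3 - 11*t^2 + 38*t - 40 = (t - 4)*(t^2 - 7*t + 10) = (t - 4)*(t - 2)*(t - 5)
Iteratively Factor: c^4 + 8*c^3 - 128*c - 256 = (c + 4)*(c^3 + 4*c^2 - 16*c - 64) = (c - 4)*(c + 4)*(c^2 + 8*c + 16) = (c - 4)*(c + 4)^2*(c + 4)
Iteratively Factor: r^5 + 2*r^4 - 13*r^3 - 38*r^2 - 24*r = (r + 3)*(r^4 - r^3 - 10*r^2 - 8*r) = (r + 2)*(r + 3)*(r^3 - 3*r^2 - 4*r) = r*(r + 2)*(r + 3)*(r^2 - 3*r - 4) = r*(r - 4)*(r + 2)*(r + 3)*(r + 1)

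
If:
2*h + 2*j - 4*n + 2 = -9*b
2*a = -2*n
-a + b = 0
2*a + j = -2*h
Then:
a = -n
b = -n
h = 1 - 9*n/2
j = 11*n - 2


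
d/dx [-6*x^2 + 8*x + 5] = 8 - 12*x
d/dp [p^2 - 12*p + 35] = 2*p - 12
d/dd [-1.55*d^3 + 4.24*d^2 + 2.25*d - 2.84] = -4.65*d^2 + 8.48*d + 2.25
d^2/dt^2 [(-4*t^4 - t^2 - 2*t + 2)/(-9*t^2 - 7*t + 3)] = 2*(324*t^6 + 756*t^5 + 264*t^4 - 573*t^3 - 189*t^2 - 216*t - 101)/(729*t^6 + 1701*t^5 + 594*t^4 - 791*t^3 - 198*t^2 + 189*t - 27)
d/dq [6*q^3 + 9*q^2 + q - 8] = 18*q^2 + 18*q + 1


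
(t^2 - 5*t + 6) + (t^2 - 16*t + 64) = 2*t^2 - 21*t + 70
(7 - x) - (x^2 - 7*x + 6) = -x^2 + 6*x + 1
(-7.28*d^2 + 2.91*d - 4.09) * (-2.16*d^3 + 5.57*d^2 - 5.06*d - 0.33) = 15.7248*d^5 - 46.8352*d^4 + 61.8799*d^3 - 35.1035*d^2 + 19.7351*d + 1.3497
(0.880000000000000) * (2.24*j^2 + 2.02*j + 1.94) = 1.9712*j^2 + 1.7776*j + 1.7072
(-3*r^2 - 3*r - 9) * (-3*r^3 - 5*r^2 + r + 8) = 9*r^5 + 24*r^4 + 39*r^3 + 18*r^2 - 33*r - 72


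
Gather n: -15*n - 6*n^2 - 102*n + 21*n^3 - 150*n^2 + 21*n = 21*n^3 - 156*n^2 - 96*n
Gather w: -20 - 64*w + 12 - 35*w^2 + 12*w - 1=-35*w^2 - 52*w - 9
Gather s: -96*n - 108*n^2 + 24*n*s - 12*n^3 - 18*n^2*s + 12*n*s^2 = -12*n^3 - 108*n^2 + 12*n*s^2 - 96*n + s*(-18*n^2 + 24*n)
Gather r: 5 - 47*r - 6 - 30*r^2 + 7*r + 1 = -30*r^2 - 40*r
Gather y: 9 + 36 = 45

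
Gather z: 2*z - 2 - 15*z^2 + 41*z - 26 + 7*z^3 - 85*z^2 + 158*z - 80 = 7*z^3 - 100*z^2 + 201*z - 108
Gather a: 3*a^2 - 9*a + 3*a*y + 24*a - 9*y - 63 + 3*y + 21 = 3*a^2 + a*(3*y + 15) - 6*y - 42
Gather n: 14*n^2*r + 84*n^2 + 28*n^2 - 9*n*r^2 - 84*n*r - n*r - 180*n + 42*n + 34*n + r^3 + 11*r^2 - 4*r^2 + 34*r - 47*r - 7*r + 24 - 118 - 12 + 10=n^2*(14*r + 112) + n*(-9*r^2 - 85*r - 104) + r^3 + 7*r^2 - 20*r - 96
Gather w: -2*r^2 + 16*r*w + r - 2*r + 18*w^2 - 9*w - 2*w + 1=-2*r^2 - r + 18*w^2 + w*(16*r - 11) + 1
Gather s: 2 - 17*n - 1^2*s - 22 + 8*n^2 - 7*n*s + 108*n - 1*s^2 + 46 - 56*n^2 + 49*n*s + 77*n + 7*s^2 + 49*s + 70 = -48*n^2 + 168*n + 6*s^2 + s*(42*n + 48) + 96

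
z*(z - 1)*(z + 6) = z^3 + 5*z^2 - 6*z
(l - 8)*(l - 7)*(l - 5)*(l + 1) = l^4 - 19*l^3 + 111*l^2 - 149*l - 280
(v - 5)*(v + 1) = v^2 - 4*v - 5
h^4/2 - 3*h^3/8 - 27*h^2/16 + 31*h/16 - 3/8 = (h/2 + 1)*(h - 3/2)*(h - 1)*(h - 1/4)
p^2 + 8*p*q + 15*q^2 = (p + 3*q)*(p + 5*q)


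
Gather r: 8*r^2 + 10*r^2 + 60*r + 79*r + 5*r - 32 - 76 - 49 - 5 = 18*r^2 + 144*r - 162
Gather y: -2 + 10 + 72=80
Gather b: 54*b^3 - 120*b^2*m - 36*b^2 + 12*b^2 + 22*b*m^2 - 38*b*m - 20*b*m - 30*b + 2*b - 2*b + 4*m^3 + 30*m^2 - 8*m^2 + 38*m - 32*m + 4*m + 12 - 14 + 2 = 54*b^3 + b^2*(-120*m - 24) + b*(22*m^2 - 58*m - 30) + 4*m^3 + 22*m^2 + 10*m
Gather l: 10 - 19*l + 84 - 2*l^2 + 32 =-2*l^2 - 19*l + 126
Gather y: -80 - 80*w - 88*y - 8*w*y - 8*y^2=-80*w - 8*y^2 + y*(-8*w - 88) - 80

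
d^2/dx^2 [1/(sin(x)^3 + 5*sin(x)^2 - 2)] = (-9*sin(x)^6 - 55*sin(x)^5 - 88*sin(x)^4 + 62*sin(x)^3 + 110*sin(x)^2 + 12*sin(x) + 20)/(sin(x)^3 + 5*sin(x)^2 - 2)^3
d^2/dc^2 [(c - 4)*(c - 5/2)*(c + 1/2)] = 6*c - 12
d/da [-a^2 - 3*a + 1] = -2*a - 3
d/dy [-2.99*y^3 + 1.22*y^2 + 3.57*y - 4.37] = -8.97*y^2 + 2.44*y + 3.57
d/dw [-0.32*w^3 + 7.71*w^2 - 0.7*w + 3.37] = -0.96*w^2 + 15.42*w - 0.7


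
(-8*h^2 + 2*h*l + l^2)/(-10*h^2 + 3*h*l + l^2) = (4*h + l)/(5*h + l)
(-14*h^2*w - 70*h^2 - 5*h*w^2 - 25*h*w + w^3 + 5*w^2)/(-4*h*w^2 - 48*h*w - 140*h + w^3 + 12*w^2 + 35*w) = (-14*h^2 - 5*h*w + w^2)/(-4*h*w - 28*h + w^2 + 7*w)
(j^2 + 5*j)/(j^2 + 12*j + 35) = j/(j + 7)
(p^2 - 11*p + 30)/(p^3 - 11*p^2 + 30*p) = 1/p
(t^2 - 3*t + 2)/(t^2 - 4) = (t - 1)/(t + 2)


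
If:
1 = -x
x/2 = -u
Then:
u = 1/2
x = -1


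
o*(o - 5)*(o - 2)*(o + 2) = o^4 - 5*o^3 - 4*o^2 + 20*o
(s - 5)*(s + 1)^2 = s^3 - 3*s^2 - 9*s - 5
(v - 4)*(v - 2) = v^2 - 6*v + 8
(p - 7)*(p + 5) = p^2 - 2*p - 35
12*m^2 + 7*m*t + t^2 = (3*m + t)*(4*m + t)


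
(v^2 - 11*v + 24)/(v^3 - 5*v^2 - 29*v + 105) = (v - 8)/(v^2 - 2*v - 35)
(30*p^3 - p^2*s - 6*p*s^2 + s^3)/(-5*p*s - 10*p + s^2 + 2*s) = (-6*p^2 - p*s + s^2)/(s + 2)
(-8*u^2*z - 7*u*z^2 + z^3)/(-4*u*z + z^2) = (8*u^2 + 7*u*z - z^2)/(4*u - z)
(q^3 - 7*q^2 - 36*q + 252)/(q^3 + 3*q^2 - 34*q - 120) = (q^2 - q - 42)/(q^2 + 9*q + 20)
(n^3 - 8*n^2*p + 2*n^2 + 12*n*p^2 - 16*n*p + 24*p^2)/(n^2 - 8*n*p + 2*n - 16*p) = (-n^2 + 8*n*p - 12*p^2)/(-n + 8*p)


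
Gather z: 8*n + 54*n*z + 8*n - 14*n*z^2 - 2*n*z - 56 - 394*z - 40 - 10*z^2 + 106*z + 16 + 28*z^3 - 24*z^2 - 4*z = 16*n + 28*z^3 + z^2*(-14*n - 34) + z*(52*n - 292) - 80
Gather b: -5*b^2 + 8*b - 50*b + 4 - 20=-5*b^2 - 42*b - 16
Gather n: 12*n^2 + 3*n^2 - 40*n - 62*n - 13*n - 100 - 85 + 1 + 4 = 15*n^2 - 115*n - 180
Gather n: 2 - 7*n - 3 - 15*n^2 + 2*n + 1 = -15*n^2 - 5*n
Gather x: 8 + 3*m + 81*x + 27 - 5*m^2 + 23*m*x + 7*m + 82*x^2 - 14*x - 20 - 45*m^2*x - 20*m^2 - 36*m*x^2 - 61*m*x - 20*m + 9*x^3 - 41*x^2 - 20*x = -25*m^2 - 10*m + 9*x^3 + x^2*(41 - 36*m) + x*(-45*m^2 - 38*m + 47) + 15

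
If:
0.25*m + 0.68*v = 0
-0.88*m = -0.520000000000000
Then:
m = 0.59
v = -0.22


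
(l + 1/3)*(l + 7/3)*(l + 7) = l^3 + 29*l^2/3 + 175*l/9 + 49/9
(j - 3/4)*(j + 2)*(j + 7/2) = j^3 + 19*j^2/4 + 23*j/8 - 21/4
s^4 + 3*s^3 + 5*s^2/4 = s^2*(s + 1/2)*(s + 5/2)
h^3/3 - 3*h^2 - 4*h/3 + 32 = (h/3 + 1)*(h - 8)*(h - 4)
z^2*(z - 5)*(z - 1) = z^4 - 6*z^3 + 5*z^2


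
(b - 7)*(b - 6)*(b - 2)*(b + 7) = b^4 - 8*b^3 - 37*b^2 + 392*b - 588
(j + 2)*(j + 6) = j^2 + 8*j + 12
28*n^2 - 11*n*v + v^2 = (-7*n + v)*(-4*n + v)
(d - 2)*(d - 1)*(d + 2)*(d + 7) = d^4 + 6*d^3 - 11*d^2 - 24*d + 28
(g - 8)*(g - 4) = g^2 - 12*g + 32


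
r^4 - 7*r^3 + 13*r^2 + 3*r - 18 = (r - 3)^2*(r - 2)*(r + 1)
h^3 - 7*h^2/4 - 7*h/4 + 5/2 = (h - 2)*(h - 1)*(h + 5/4)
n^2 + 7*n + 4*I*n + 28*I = (n + 7)*(n + 4*I)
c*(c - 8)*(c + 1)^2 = c^4 - 6*c^3 - 15*c^2 - 8*c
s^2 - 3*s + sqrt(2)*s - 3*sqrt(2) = (s - 3)*(s + sqrt(2))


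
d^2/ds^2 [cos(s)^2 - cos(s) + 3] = cos(s) - 2*cos(2*s)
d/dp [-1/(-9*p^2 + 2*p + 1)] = 2*(1 - 9*p)/(-9*p^2 + 2*p + 1)^2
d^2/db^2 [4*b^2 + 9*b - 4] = 8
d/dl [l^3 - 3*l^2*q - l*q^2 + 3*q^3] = 3*l^2 - 6*l*q - q^2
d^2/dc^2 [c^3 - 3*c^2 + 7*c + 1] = 6*c - 6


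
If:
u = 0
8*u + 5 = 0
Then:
No Solution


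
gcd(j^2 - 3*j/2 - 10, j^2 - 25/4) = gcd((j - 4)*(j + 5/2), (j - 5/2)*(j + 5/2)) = j + 5/2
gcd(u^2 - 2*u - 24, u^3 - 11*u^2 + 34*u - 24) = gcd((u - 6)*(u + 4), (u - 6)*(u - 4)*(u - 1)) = u - 6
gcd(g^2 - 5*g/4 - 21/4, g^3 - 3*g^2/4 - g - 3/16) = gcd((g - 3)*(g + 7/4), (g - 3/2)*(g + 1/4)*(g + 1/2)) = 1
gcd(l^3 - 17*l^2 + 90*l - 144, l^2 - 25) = 1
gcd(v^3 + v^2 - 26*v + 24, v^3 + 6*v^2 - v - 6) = v^2 + 5*v - 6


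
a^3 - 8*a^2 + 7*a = a*(a - 7)*(a - 1)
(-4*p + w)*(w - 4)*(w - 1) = -4*p*w^2 + 20*p*w - 16*p + w^3 - 5*w^2 + 4*w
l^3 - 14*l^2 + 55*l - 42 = (l - 7)*(l - 6)*(l - 1)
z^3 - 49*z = z*(z - 7)*(z + 7)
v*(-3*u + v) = -3*u*v + v^2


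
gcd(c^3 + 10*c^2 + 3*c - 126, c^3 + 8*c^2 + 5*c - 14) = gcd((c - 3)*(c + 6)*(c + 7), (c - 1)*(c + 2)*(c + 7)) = c + 7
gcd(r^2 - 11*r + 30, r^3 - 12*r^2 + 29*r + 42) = r - 6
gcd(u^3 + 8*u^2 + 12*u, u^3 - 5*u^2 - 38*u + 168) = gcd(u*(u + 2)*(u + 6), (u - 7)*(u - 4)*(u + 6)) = u + 6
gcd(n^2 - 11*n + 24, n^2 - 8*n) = n - 8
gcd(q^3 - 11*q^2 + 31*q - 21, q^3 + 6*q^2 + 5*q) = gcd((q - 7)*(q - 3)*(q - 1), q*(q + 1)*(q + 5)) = 1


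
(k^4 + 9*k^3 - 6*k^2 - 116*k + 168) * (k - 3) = k^5 + 6*k^4 - 33*k^3 - 98*k^2 + 516*k - 504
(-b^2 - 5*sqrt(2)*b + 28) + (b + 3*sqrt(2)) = -b^2 - 5*sqrt(2)*b + b + 3*sqrt(2) + 28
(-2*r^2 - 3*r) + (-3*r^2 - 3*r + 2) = -5*r^2 - 6*r + 2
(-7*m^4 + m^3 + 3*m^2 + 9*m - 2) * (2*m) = -14*m^5 + 2*m^4 + 6*m^3 + 18*m^2 - 4*m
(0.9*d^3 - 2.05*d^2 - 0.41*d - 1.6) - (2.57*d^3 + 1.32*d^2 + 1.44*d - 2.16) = -1.67*d^3 - 3.37*d^2 - 1.85*d + 0.56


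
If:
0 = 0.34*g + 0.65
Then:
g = -1.91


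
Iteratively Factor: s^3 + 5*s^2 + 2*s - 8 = (s + 4)*(s^2 + s - 2) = (s - 1)*(s + 4)*(s + 2)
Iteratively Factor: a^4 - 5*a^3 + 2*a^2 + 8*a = (a + 1)*(a^3 - 6*a^2 + 8*a) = a*(a + 1)*(a^2 - 6*a + 8) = a*(a - 4)*(a + 1)*(a - 2)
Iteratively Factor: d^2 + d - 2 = (d + 2)*(d - 1)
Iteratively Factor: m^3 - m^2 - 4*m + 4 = (m + 2)*(m^2 - 3*m + 2) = (m - 2)*(m + 2)*(m - 1)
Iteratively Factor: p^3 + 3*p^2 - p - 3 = (p + 1)*(p^2 + 2*p - 3) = (p - 1)*(p + 1)*(p + 3)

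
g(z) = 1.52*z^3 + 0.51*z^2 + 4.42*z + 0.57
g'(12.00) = 673.30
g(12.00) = 2753.61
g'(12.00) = 673.30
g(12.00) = 2753.61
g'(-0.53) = 5.16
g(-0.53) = -1.86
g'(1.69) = 19.17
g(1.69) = 16.83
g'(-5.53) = 138.23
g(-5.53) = -265.33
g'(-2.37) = 27.62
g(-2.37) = -27.28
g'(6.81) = 222.84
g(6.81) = 534.37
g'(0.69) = 7.29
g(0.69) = 4.36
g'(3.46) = 62.54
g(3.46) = 84.93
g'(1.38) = 14.51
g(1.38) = 11.64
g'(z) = 4.56*z^2 + 1.02*z + 4.42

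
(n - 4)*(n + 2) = n^2 - 2*n - 8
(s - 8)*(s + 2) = s^2 - 6*s - 16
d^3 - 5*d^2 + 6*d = d*(d - 3)*(d - 2)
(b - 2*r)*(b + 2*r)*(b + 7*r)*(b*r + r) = b^4*r + 7*b^3*r^2 + b^3*r - 4*b^2*r^3 + 7*b^2*r^2 - 28*b*r^4 - 4*b*r^3 - 28*r^4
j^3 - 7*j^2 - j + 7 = (j - 7)*(j - 1)*(j + 1)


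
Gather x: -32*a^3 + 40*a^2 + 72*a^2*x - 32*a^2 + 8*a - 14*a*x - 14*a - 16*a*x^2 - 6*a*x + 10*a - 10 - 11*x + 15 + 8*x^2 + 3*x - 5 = -32*a^3 + 8*a^2 + 4*a + x^2*(8 - 16*a) + x*(72*a^2 - 20*a - 8)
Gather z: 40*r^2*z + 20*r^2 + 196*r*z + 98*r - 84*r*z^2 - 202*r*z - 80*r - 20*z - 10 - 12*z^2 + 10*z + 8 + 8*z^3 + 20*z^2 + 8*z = 20*r^2 + 18*r + 8*z^3 + z^2*(8 - 84*r) + z*(40*r^2 - 6*r - 2) - 2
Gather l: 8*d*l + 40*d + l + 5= 40*d + l*(8*d + 1) + 5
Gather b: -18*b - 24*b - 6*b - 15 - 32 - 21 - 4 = -48*b - 72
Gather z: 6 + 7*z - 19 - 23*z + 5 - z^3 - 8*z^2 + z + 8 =-z^3 - 8*z^2 - 15*z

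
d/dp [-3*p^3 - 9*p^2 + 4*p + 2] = -9*p^2 - 18*p + 4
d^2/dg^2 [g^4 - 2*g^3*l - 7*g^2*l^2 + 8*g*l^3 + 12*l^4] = 12*g^2 - 12*g*l - 14*l^2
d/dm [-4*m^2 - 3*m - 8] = -8*m - 3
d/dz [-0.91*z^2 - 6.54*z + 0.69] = -1.82*z - 6.54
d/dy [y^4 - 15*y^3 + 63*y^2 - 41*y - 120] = 4*y^3 - 45*y^2 + 126*y - 41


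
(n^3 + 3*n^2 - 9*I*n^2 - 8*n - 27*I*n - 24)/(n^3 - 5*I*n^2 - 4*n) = (n^2 + n*(3 - 8*I) - 24*I)/(n*(n - 4*I))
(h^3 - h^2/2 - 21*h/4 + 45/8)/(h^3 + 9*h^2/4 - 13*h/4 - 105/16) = 2*(4*h^2 - 12*h + 9)/(8*h^2 - 2*h - 21)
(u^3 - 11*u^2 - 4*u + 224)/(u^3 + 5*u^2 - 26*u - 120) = (u^2 - 15*u + 56)/(u^2 + u - 30)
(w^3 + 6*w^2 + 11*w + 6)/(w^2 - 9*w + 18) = (w^3 + 6*w^2 + 11*w + 6)/(w^2 - 9*w + 18)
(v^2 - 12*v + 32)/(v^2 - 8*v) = (v - 4)/v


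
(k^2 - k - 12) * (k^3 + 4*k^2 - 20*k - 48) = k^5 + 3*k^4 - 36*k^3 - 76*k^2 + 288*k + 576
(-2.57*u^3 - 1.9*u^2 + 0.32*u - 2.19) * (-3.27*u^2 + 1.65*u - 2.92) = 8.4039*u^5 + 1.9725*u^4 + 3.323*u^3 + 13.2373*u^2 - 4.5479*u + 6.3948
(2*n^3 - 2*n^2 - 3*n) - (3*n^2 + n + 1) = 2*n^3 - 5*n^2 - 4*n - 1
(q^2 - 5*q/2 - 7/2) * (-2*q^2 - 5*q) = -2*q^4 + 39*q^2/2 + 35*q/2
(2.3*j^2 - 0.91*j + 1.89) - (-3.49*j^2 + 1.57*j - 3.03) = 5.79*j^2 - 2.48*j + 4.92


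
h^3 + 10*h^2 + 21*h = h*(h + 3)*(h + 7)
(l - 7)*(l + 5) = l^2 - 2*l - 35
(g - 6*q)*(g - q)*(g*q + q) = g^3*q - 7*g^2*q^2 + g^2*q + 6*g*q^3 - 7*g*q^2 + 6*q^3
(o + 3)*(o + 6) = o^2 + 9*o + 18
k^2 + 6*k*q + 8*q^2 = (k + 2*q)*(k + 4*q)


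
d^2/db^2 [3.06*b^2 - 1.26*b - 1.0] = 6.12000000000000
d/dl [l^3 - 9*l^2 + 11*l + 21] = 3*l^2 - 18*l + 11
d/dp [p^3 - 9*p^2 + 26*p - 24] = 3*p^2 - 18*p + 26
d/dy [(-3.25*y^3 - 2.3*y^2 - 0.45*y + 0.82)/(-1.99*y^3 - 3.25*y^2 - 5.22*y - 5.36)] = (5.9855*y^4 + 32.139*y^3 + 67.6989*y^2 + 29.986*y + 6.6924)/(3.9601*y^6 + 12.935*y^5 + 31.3381*y^4 + 55.2628*y^3 + 62.0884*y^2 + 55.9584*y + 28.7296)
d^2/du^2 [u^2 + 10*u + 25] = 2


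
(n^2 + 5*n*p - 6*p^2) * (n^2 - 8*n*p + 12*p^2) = n^4 - 3*n^3*p - 34*n^2*p^2 + 108*n*p^3 - 72*p^4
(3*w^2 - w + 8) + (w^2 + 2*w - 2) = 4*w^2 + w + 6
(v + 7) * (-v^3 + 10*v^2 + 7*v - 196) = -v^4 + 3*v^3 + 77*v^2 - 147*v - 1372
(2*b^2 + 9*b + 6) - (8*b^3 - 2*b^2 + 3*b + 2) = -8*b^3 + 4*b^2 + 6*b + 4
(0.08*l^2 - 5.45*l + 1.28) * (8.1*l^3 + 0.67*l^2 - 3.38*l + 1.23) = 0.648*l^5 - 44.0914*l^4 + 6.4461*l^3 + 19.377*l^2 - 11.0299*l + 1.5744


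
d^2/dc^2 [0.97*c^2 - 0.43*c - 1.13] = 1.94000000000000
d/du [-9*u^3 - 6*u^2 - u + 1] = -27*u^2 - 12*u - 1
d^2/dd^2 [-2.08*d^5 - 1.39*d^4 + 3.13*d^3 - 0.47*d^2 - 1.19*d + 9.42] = -41.6*d^3 - 16.68*d^2 + 18.78*d - 0.94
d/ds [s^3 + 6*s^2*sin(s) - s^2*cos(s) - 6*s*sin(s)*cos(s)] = s^2*sin(s) + 6*s^2*cos(s) + 3*s^2 + 12*s*sin(s) - 2*s*cos(s) - 6*s*cos(2*s) - 3*sin(2*s)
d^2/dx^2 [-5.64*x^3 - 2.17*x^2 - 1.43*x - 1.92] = -33.84*x - 4.34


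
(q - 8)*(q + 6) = q^2 - 2*q - 48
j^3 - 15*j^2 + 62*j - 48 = (j - 8)*(j - 6)*(j - 1)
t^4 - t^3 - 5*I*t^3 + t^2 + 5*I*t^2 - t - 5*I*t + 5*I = (t - 1)*(t - 5*I)*(t - I)*(t + I)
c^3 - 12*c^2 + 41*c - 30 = (c - 6)*(c - 5)*(c - 1)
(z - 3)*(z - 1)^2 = z^3 - 5*z^2 + 7*z - 3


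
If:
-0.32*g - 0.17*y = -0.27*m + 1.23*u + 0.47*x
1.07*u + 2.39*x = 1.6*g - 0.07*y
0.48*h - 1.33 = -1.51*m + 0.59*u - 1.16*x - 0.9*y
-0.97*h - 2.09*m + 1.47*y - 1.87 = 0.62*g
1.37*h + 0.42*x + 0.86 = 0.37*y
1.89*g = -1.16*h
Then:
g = 0.25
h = -0.41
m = 0.00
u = -0.33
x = 0.28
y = 1.11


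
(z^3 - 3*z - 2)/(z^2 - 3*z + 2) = (z^2 + 2*z + 1)/(z - 1)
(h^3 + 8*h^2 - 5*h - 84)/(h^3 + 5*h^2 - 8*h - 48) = (h + 7)/(h + 4)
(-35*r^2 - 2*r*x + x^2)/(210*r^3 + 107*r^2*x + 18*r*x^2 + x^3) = (-7*r + x)/(42*r^2 + 13*r*x + x^2)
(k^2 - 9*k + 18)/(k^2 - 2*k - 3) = (k - 6)/(k + 1)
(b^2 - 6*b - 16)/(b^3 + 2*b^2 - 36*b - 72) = (b - 8)/(b^2 - 36)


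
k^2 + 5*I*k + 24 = (k - 3*I)*(k + 8*I)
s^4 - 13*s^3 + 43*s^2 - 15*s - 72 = (s - 8)*(s - 3)^2*(s + 1)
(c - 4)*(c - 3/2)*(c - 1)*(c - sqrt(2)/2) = c^4 - 13*c^3/2 - sqrt(2)*c^3/2 + 13*sqrt(2)*c^2/4 + 23*c^2/2 - 23*sqrt(2)*c/4 - 6*c + 3*sqrt(2)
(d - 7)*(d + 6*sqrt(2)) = d^2 - 7*d + 6*sqrt(2)*d - 42*sqrt(2)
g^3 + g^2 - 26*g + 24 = (g - 4)*(g - 1)*(g + 6)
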